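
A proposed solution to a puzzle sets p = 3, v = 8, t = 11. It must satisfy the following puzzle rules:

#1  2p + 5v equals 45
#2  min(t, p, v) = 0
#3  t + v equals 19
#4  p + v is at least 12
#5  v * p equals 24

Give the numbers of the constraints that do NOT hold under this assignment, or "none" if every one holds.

#1 2p + 5v = 2(3) + 5(8) = 46, not 45 — does not hold.
#2 min(11, 3, 8) = 3, not 0 — does not hold.
#3 t + v = 11 + 8 = 19 — holds.
#4 p + v = 3 + 8 = 11; 11 < 12, bound 12 not met — does not hold.
#5 v * p = 8 * 3 = 24 — holds.

No — constraints 1, 2, and 4 are not satisfied.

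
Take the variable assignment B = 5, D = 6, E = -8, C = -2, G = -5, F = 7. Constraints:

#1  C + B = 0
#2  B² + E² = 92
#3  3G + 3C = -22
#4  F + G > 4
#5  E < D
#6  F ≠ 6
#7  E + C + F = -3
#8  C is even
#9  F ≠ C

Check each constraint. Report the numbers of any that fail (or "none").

Constraints 1, 2, 3, 4 do not hold.

#1 C + B = -2 + 5 = 3, not 0  fails
#2 B² + E² = 5² + (-8)² = 25 + 64 = 89, not 92  fails
#3 3G + 3C = 3(-5) + 3(-2) = -21, not -22  fails
#4 F + G = 7 + (-5) = 2; 2 ≤ 4, bound 4 not met  fails
#5 E = -8, D = 6; -8 < 6  holds
#6 F = 7, and 7 ≠ 6  holds
#7 E + C + F = -8 + (-2) + 7 = -3  holds
#8 C = -2 is even  holds
#9 F = 7, C = -2; distinct  holds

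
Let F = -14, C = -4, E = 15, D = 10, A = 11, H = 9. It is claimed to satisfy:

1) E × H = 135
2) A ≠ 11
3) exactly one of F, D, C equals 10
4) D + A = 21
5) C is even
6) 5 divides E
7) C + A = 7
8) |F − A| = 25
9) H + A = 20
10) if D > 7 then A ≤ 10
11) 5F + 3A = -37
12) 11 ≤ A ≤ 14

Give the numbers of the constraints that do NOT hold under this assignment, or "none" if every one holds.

1) E × H = 15 × 9 = 135  true
2) A = 11, but 11 is required to differ  false
3) F=-14, D=10, C=-4; 1 of them equals 10  true
4) D + A = 10 + 11 = 21  true
5) C = -4 is even  true
6) 15 / 5 = 3, so 5 divides 15  true
7) C + A = -4 + 11 = 7  true
8) |-14 − 11| = 25  true
9) H + A = 9 + 11 = 20  true
10) D = 10 > 7, so we need A ≤ 10; but A = 11 > 10  false
11) 5F + 3A = 5(-14) + 3(11) = -37  true
12) A = 11 lies in [11, 14]  true

Constraints 2 and 10 do not hold.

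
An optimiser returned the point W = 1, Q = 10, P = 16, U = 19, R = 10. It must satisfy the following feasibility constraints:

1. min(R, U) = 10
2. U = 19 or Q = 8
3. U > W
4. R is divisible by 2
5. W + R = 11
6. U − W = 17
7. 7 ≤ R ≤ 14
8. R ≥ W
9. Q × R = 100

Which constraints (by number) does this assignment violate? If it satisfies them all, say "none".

Constraint 6 does not hold.

1. min(10, 19) = 10 — holds.
2. U = 19 = 19 (first disjunct) — holds.
3. U = 19, W = 1; 19 > 1 — holds.
4. 10 / 2 = 5, so 2 divides 10 — holds.
5. W + R = 1 + 10 = 11 — holds.
6. U − W = 19 − 1 = 18, not 17 — does not hold.
7. R = 10 lies in [7, 14] — holds.
8. R = 10, W = 1; 10 ≥ 1 — holds.
9. Q × R = 10 × 10 = 100 — holds.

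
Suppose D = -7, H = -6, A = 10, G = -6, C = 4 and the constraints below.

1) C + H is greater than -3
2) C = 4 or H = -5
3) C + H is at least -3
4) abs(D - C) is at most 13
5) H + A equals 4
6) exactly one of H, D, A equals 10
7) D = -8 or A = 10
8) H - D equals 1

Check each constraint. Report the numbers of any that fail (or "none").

Yes — all constraints hold.

1) C + H = 4 + (-6) = -2; -2 > -3  ✓
2) C = 4 = 4 (first disjunct)  ✓
3) C + H = 4 + (-6) = -2; -2 ≥ -3  ✓
4) abs(-7 - 4) = 11; 11 ≤ 13  ✓
5) H + A = -6 + 10 = 4  ✓
6) H=-6, D=-7, A=10; 1 of them equals 10  ✓
7) D = -7 ≠ -8, but A = 10 = 10 (second disjunct)  ✓
8) H - D = -6 - (-7) = 1  ✓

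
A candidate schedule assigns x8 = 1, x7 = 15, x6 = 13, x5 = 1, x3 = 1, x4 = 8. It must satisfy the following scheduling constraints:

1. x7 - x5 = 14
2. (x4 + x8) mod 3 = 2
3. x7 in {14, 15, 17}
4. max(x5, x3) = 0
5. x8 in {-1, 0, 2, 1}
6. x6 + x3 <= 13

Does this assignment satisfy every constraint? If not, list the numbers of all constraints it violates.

1. x7 - x5 = 15 - 1 = 14  ✔
2. x4 + x8 = 9; 9 mod 3 = 0, not 2  ✘
3. x7 = 15 is in {14, 15, 17}  ✔
4. max(1, 1) = 1, not 0  ✘
5. x8 = 1 is in {-1, 0, 2, 1}  ✔
6. x6 + x3 = 13 + 1 = 14; 14 > 13, bound 13 not met  ✘

Constraints 2, 4, and 6 do not hold.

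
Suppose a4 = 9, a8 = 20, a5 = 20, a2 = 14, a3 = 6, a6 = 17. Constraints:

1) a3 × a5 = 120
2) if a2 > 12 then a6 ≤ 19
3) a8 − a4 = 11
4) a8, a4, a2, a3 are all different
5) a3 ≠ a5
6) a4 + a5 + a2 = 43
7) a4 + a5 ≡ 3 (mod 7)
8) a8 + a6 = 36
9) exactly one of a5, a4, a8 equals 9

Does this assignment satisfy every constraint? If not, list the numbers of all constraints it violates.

The assignment fails constraints 7 and 8.

1) a3 × a5 = 6 × 20 = 120 — OK.
2) a2 = 14 > 12, so we need a6 ≤ 19; a6 = 17 ≤ 19 — OK.
3) a8 − a4 = 20 − 9 = 11 — OK.
4) values 20, 9, 14, 6 are pairwise distinct — OK.
5) a3 = 6, a5 = 20; distinct — OK.
6) a4 + a5 + a2 = 9 + 20 + 14 = 43 — OK.
7) a4 + a5 = 29; 29 mod 7 = 1, not 3 — violated.
8) a8 + a6 = 20 + 17 = 37, not 36 — violated.
9) a5=20, a4=9, a8=20; 1 of them equals 9 — OK.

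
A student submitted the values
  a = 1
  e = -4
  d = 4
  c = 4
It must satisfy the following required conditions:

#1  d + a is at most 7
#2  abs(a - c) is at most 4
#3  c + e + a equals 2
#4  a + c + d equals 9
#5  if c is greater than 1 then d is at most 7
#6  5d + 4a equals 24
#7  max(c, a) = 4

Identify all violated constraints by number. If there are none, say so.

Constraint 3 is violated.

#1 d + a = 4 + 1 = 5; 5 ≤ 7  ✔
#2 abs(1 - 4) = 3; 3 ≤ 4  ✔
#3 c + e + a = 4 + (-4) + 1 = 1, not 2  ✘
#4 a + c + d = 1 + 4 + 4 = 9  ✔
#5 c = 4 > 1, so we need d ≤ 7; d = 4 ≤ 7  ✔
#6 5d + 4a = 5(4) + 4(1) = 24  ✔
#7 max(4, 1) = 4  ✔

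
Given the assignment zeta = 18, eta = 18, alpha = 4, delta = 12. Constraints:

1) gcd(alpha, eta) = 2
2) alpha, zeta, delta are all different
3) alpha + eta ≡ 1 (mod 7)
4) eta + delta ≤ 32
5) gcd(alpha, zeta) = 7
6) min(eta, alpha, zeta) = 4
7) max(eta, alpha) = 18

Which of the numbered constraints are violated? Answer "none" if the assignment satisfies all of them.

No — constraint 5 is not satisfied.

1) gcd(4, 18) = 2 — OK.
2) values 4, 18, 12 are pairwise distinct — OK.
3) alpha + eta = 22; 22 mod 7 = 1 — OK.
4) eta + delta = 18 + 12 = 30; 30 ≤ 32 — OK.
5) gcd(4, 18) = 2, not 7 — violated.
6) min(18, 4, 18) = 4 — OK.
7) max(18, 4) = 18 — OK.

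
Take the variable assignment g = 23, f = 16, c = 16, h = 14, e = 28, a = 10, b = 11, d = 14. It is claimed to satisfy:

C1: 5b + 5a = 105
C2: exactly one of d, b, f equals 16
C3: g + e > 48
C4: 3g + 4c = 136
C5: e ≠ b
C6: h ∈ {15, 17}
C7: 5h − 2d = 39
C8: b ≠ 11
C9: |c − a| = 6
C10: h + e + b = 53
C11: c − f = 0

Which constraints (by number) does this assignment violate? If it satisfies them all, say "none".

C1: 5b + 5a = 5(11) + 5(10) = 105 — satisfied.
C2: d=14, b=11, f=16; 1 of them equals 16 — satisfied.
C3: g + e = 23 + 28 = 51; 51 > 48 — satisfied.
C4: 3g + 4c = 3(23) + 4(16) = 133, not 136 — violated.
C5: e = 28, b = 11; distinct — satisfied.
C6: h = 14 is not in {15, 17} — violated.
C7: 5h − 2d = 5(14) − 2(14) = 42, not 39 — violated.
C8: b = 11, but 11 is required to differ — violated.
C9: |16 − 10| = 6 — satisfied.
C10: h + e + b = 14 + 28 + 11 = 53 — satisfied.
C11: c − f = 16 − 16 = 0 — satisfied.

Violated: 4, 6, 7, and 8.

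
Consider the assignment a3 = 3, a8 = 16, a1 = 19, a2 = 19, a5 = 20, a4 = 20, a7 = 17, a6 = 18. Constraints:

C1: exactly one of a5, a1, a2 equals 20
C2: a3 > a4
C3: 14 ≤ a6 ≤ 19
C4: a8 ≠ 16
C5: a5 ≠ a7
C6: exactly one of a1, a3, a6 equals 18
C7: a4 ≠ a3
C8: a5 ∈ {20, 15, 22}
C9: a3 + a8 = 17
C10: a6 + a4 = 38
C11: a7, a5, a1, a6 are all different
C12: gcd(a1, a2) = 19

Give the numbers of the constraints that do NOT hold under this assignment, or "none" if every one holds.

C1: a5=20, a1=19, a2=19; 1 of them equals 20 — holds.
C2: a3 = 3, a4 = 20; 3 ≤ 20 (want >) — does not hold.
C3: a6 = 18 lies in [14, 19] — holds.
C4: a8 = 16, but 16 is required to differ — does not hold.
C5: a5 = 20, a7 = 17; distinct — holds.
C6: a1=19, a3=3, a6=18; 1 of them equals 18 — holds.
C7: a4 = 20, a3 = 3; distinct — holds.
C8: a5 = 20 is in {20, 15, 22} — holds.
C9: a3 + a8 = 3 + 16 = 19, not 17 — does not hold.
C10: a6 + a4 = 18 + 20 = 38 — holds.
C11: values 17, 20, 19, 18 are pairwise distinct — holds.
C12: gcd(19, 19) = 19 — holds.

The assignment fails constraints 2, 4, and 9.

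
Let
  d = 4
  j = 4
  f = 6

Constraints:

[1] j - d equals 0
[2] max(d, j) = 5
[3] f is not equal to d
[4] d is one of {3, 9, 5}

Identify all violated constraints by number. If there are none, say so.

[1] j - d = 4 - 4 = 0 — OK.
[2] max(4, 4) = 4, not 5 — violated.
[3] f = 6, d = 4; distinct — OK.
[4] d = 4 is not in {3, 9, 5} — violated.

Constraints 2 and 4 do not hold.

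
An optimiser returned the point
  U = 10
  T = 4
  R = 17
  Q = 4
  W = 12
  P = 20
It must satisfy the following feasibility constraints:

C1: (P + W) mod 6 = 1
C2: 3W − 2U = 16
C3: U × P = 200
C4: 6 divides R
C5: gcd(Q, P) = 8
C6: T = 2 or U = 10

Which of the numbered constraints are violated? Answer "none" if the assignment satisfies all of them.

Constraints 1, 4, and 5 are violated.

C1: P + W = 32; 32 mod 6 = 2, not 1 — violated.
C2: 3W − 2U = 3(12) − 2(10) = 16 — satisfied.
C3: U × P = 10 × 20 = 200 — satisfied.
C4: 17 = 6×2 + 5, so 6 does not divide 17 — violated.
C5: gcd(4, 20) = 4, not 8 — violated.
C6: T = 4 ≠ 2, but U = 10 = 10 (second disjunct) — satisfied.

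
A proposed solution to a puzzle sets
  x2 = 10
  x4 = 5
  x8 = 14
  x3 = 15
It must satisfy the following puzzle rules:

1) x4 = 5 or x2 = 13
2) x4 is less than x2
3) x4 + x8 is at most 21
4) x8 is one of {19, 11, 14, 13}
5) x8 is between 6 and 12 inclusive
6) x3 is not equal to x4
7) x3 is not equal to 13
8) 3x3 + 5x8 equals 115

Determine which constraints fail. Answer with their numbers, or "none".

Violated: 5.

1) x4 = 5 = 5 (first disjunct) — holds.
2) x4 = 5, x2 = 10; 5 < 10 — holds.
3) x4 + x8 = 5 + 14 = 19; 19 ≤ 21 — holds.
4) x8 = 14 is in {19, 11, 14, 13} — holds.
5) x8 = 14 is outside [6, 12] — does not hold.
6) x3 = 15, x4 = 5; distinct — holds.
7) x3 = 15, and 15 ≠ 13 — holds.
8) 3x3 + 5x8 = 3(15) + 5(14) = 115 — holds.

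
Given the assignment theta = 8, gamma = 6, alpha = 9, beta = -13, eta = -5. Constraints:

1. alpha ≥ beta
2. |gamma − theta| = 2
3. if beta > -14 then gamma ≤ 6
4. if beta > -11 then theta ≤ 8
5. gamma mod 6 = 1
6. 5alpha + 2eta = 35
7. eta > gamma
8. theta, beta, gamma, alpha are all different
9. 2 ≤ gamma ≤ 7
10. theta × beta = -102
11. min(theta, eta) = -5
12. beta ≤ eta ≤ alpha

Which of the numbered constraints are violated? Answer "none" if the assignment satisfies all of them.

Constraints 5, 7, and 10 are violated.

1. alpha = 9, beta = -13; 9 ≥ -13  holds
2. |6 − 8| = 2  holds
3. beta = -13 > -14, so we need gamma ≤ 6; gamma = 6 ≤ 6  holds
4. beta = -13, not > -11; antecedent false, conditional vacuously true  holds
5. 6 mod 6 = 0, not 1  fails
6. 5alpha + 2eta = 5(9) + 2(-5) = 35  holds
7. eta = -5, gamma = 6; -5 ≤ 6 (want >)  fails
8. values 8, -13, 6, 9 are pairwise distinct  holds
9. gamma = 6 lies in [2, 7]  holds
10. theta × beta = 8 × (-13) = -104, not -102  fails
11. min(8, -5) = -5  holds
12. values -13 ≤ -5 ≤ 9  holds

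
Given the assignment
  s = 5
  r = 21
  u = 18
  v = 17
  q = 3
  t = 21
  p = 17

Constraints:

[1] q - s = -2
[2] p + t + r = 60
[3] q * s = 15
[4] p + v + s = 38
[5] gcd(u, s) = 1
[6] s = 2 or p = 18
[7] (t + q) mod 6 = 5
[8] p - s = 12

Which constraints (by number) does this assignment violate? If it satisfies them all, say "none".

[1] q - s = 3 - 5 = -2 — OK.
[2] p + t + r = 17 + 21 + 21 = 59, not 60 — violated.
[3] q * s = 3 * 5 = 15 — OK.
[4] p + v + s = 17 + 17 + 5 = 39, not 38 — violated.
[5] gcd(18, 5) = 1 — OK.
[6] s = 5 ≠ 2 and p = 17 ≠ 18; both disjuncts false — violated.
[7] t + q = 24; 24 mod 6 = 0, not 5 — violated.
[8] p - s = 17 - 5 = 12 — OK.

Constraints 2, 4, 6, and 7 are violated.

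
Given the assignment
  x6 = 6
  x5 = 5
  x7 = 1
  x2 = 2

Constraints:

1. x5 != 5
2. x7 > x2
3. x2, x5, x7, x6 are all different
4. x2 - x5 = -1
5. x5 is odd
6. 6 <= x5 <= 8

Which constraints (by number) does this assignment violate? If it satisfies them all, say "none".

Constraints 1, 2, 4, 6 are violated.

1. x5 = 5, but 5 is required to differ — does not hold.
2. x7 = 1, x2 = 2; 1 ≤ 2 (want >) — does not hold.
3. values 2, 5, 1, 6 are pairwise distinct — holds.
4. x2 - x5 = 2 - 5 = -3, not -1 — does not hold.
5. x5 = 5 is odd — holds.
6. x5 = 5 is outside [6, 8] — does not hold.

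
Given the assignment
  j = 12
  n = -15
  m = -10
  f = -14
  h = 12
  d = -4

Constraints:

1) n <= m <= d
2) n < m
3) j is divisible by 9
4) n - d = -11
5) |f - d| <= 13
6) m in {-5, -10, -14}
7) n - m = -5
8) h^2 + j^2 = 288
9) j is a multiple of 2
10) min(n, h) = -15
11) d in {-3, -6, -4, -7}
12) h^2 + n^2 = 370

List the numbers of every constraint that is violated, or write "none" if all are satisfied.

1) values -15 <= -10 <= -4 — holds.
2) n = -15, m = -10; -15 < -10 — holds.
3) 12 = 9*1 + 3, so 9 does not divide 12 — fails.
4) n - d = -15 - (-4) = -11 — holds.
5) |-14 - (-4)| = 10; 10 ≤ 13 — holds.
6) m = -10 is in {-5, -10, -14} — holds.
7) n - m = -15 - (-10) = -5 — holds.
8) h^2 + j^2 = 12^2 + 12^2 = 144 + 144 = 288 — holds.
9) 12 / 2 = 6, so 2 divides 12 — holds.
10) min(-15, 12) = -15 — holds.
11) d = -4 is in {-3, -6, -4, -7} — holds.
12) h^2 + n^2 = 12^2 + (-15)^2 = 144 + 225 = 369, not 370 — fails.

Constraints 3 and 12 are violated.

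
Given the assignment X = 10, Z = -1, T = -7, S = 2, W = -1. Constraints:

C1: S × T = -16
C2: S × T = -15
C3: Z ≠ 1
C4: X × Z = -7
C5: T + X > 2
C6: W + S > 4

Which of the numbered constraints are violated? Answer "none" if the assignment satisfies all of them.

Constraints 1, 2, 4, and 6 are violated.

C1: S × T = 2 × (-7) = -14, not -16  FAIL
C2: S × T = 2 × (-7) = -14, not -15  FAIL
C3: Z = -1, and -1 ≠ 1  OK
C4: X × Z = 10 × (-1) = -10, not -7  FAIL
C5: T + X = -7 + 10 = 3; 3 > 2  OK
C6: W + S = -1 + 2 = 1; 1 ≤ 4, bound 4 not met  FAIL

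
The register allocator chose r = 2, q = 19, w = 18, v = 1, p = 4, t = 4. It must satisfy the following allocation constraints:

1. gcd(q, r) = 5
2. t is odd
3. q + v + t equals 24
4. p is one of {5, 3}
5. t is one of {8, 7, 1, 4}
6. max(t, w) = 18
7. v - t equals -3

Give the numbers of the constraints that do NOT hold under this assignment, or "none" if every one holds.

1. gcd(19, 2) = 1, not 5  fails
2. t = 4 is even  fails
3. q + v + t = 19 + 1 + 4 = 24  holds
4. p = 4 is not in {5, 3}  fails
5. t = 4 is in {8, 7, 1, 4}  holds
6. max(4, 18) = 18  holds
7. v - t = 1 - 4 = -3  holds

Violated: 1, 2, 4.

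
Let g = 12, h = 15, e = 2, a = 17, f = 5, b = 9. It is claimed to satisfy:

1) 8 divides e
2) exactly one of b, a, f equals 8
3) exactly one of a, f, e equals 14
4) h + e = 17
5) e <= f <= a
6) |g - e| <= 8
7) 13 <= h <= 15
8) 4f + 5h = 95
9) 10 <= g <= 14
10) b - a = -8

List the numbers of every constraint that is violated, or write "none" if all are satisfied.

1) 2 = 8*0 + 2, so 8 does not divide 2 — fails.
2) b=9, a=17, f=5; 0 of them equal 8, not exactly one — fails.
3) a=17, f=5, e=2; 0 of them equal 14, not exactly one — fails.
4) h + e = 15 + 2 = 17 — holds.
5) values 2 <= 5 <= 17 — holds.
6) |12 - 2| = 10; 10 > 8, exceeds bound 8 — fails.
7) h = 15 lies in [13, 15] — holds.
8) 4f + 5h = 4(5) + 5(15) = 95 — holds.
9) g = 12 lies in [10, 14] — holds.
10) b - a = 9 - 17 = -8 — holds.

Constraints 1, 2, 3, 6 do not hold.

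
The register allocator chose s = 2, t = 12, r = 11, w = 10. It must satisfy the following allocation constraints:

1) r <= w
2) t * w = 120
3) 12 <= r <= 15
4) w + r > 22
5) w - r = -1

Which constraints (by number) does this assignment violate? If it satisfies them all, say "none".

1) r = 11, w = 10; 11 > 10 (want ≤)  false
2) t * w = 12 * 10 = 120  true
3) r = 11 is outside [12, 15]  false
4) w + r = 10 + 11 = 21; 21 ≤ 22, bound 22 not met  false
5) w - r = 10 - 11 = -1  true

No — constraints 1, 3, 4 are not satisfied.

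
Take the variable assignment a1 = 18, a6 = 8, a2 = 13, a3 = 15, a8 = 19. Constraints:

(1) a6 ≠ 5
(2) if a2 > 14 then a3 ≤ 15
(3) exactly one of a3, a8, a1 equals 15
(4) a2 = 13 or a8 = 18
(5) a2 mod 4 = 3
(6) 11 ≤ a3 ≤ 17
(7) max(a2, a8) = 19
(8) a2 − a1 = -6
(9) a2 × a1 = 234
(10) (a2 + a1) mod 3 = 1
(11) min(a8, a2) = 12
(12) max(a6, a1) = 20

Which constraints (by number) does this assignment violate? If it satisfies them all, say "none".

(1) a6 = 8, and 8 ≠ 5  ✔
(2) a2 = 13, not > 14; antecedent false, conditional vacuously true  ✔
(3) a3=15, a8=19, a1=18; 1 of them equals 15  ✔
(4) a2 = 13 = 13 (first disjunct)  ✔
(5) 13 mod 4 = 1, not 3  ✘
(6) a3 = 15 lies in [11, 17]  ✔
(7) max(13, 19) = 19  ✔
(8) a2 − a1 = 13 − 18 = -5, not -6  ✘
(9) a2 × a1 = 13 × 18 = 234  ✔
(10) a2 + a1 = 31; 31 mod 3 = 1  ✔
(11) min(19, 13) = 13, not 12  ✘
(12) max(8, 18) = 18, not 20  ✘

Violated: 5, 8, 11, 12.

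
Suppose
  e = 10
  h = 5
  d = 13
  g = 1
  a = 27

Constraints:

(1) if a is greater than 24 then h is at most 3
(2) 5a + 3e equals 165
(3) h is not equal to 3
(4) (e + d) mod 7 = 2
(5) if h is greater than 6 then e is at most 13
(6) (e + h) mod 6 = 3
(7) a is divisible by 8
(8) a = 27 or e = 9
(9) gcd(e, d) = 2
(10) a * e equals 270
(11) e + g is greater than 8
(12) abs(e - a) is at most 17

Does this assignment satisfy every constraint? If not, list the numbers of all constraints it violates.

(1) a = 27 > 24, so we need h ≤ 3; but h = 5 > 3 — violated.
(2) 5a + 3e = 5(27) + 3(10) = 165 — OK.
(3) h = 5, and 5 ≠ 3 — OK.
(4) e + d = 23; 23 mod 7 = 2 — OK.
(5) h = 5, not > 6; antecedent false, conditional vacuously true — OK.
(6) e + h = 15; 15 mod 6 = 3 — OK.
(7) 27 = 8*3 + 3, so 8 does not divide 27 — violated.
(8) a = 27 = 27 (first disjunct) — OK.
(9) gcd(10, 13) = 1, not 2 — violated.
(10) a * e = 27 * 10 = 270 — OK.
(11) e + g = 10 + 1 = 11; 11 > 8 — OK.
(12) abs(10 - 27) = 17; 17 ≤ 17 — OK.

No — constraints 1, 7, 9 are not satisfied.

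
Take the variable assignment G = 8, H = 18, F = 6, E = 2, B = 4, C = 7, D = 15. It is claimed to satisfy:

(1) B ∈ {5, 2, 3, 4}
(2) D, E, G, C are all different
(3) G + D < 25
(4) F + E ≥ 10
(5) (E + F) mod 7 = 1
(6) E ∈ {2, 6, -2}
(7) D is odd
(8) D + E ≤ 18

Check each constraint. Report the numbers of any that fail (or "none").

Constraint 4 is violated.

(1) B = 4 is in {5, 2, 3, 4} — OK.
(2) values 15, 2, 8, 7 are pairwise distinct — OK.
(3) G + D = 8 + 15 = 23; 23 < 25 — OK.
(4) F + E = 6 + 2 = 8; 8 < 10, bound 10 not met — violated.
(5) E + F = 8; 8 mod 7 = 1 — OK.
(6) E = 2 is in {2, 6, -2} — OK.
(7) D = 15 is odd — OK.
(8) D + E = 15 + 2 = 17; 17 ≤ 18 — OK.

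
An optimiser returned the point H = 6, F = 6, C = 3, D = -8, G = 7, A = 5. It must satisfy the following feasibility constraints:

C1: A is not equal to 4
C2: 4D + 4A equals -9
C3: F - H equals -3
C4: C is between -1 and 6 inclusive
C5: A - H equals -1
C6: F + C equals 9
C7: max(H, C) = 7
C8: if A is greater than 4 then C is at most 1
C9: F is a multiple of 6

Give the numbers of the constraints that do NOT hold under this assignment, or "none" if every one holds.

No — constraints 2, 3, 7, 8 are not satisfied.

C1: A = 5, and 5 ≠ 4  holds
C2: 4D + 4A = 4(-8) + 4(5) = -12, not -9  fails
C3: F - H = 6 - 6 = 0, not -3  fails
C4: C = 3 lies in [-1, 6]  holds
C5: A - H = 5 - 6 = -1  holds
C6: F + C = 6 + 3 = 9  holds
C7: max(6, 3) = 6, not 7  fails
C8: A = 5 > 4, so we need C ≤ 1; but C = 3 > 1  fails
C9: 6 / 6 = 1, so 6 divides 6  holds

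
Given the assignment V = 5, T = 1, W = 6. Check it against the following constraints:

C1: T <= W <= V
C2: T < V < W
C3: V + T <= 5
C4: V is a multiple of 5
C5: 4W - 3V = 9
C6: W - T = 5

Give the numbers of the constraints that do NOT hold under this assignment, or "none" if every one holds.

C1: values 1, 6, 5; W = 6 is not <= V = 5 — does not hold.
C2: values 1 < 5 < 6 — holds.
C3: V + T = 5 + 1 = 6; 6 > 5, bound 5 not met — does not hold.
C4: 5 / 5 = 1, so 5 divides 5 — holds.
C5: 4W - 3V = 4(6) - 3(5) = 9 — holds.
C6: W - T = 6 - 1 = 5 — holds.

The assignment fails constraints 1, 3.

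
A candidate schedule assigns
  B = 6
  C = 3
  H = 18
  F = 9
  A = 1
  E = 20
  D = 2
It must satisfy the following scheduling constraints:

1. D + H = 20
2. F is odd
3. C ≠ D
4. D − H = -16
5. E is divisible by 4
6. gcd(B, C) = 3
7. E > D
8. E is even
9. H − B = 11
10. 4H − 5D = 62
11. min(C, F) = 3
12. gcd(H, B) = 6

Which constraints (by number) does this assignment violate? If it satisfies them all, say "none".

Constraint 9 does not hold.

1. D + H = 2 + 18 = 20 — holds.
2. F = 9 is odd — holds.
3. C = 3, D = 2; distinct — holds.
4. D − H = 2 − 18 = -16 — holds.
5. 20 / 4 = 5, so 4 divides 20 — holds.
6. gcd(6, 3) = 3 — holds.
7. E = 20, D = 2; 20 > 2 — holds.
8. E = 20 is even — holds.
9. H − B = 18 − 6 = 12, not 11 — fails.
10. 4H − 5D = 4(18) − 5(2) = 62 — holds.
11. min(3, 9) = 3 — holds.
12. gcd(18, 6) = 6 — holds.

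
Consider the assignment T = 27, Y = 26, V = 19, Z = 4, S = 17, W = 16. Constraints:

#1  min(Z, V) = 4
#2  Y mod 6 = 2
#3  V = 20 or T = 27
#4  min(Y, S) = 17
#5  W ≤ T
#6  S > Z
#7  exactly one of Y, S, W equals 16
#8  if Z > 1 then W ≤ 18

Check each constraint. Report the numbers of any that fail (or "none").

#1 min(4, 19) = 4 — OK.
#2 26 mod 6 = 2 — OK.
#3 V = 19 ≠ 20, but T = 27 = 27 (second disjunct) — OK.
#4 min(26, 17) = 17 — OK.
#5 W = 16, T = 27; 16 ≤ 27 — OK.
#6 S = 17, Z = 4; 17 > 4 — OK.
#7 Y=26, S=17, W=16; 1 of them equals 16 — OK.
#8 Z = 4 > 1, so we need W ≤ 18; W = 16 ≤ 18 — OK.

No violations.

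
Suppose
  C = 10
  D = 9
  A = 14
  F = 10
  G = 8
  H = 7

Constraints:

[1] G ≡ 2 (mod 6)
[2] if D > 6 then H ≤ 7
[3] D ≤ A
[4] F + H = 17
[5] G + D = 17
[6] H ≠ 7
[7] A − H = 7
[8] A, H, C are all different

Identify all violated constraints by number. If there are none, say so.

[1] 8 mod 6 = 2 — holds.
[2] D = 9 > 6, so we need H ≤ 7; H = 7 ≤ 7 — holds.
[3] D = 9, A = 14; 9 ≤ 14 — holds.
[4] F + H = 10 + 7 = 17 — holds.
[5] G + D = 8 + 9 = 17 — holds.
[6] H = 7, but 7 is required to differ — fails.
[7] A − H = 14 − 7 = 7 — holds.
[8] values 14, 7, 10 are pairwise distinct — holds.

No — constraint 6 is not satisfied.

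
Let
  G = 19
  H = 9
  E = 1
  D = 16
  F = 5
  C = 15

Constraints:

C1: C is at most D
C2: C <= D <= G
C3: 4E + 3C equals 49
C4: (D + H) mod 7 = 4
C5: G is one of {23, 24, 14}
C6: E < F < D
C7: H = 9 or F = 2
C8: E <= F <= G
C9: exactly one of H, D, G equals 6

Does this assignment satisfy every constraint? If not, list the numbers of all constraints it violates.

No — constraints 5, 9 are not satisfied.

C1: C = 15, D = 16; 15 ≤ 16  ✓
C2: values 15 <= 16 <= 19  ✓
C3: 4E + 3C = 4(1) + 3(15) = 49  ✓
C4: D + H = 25; 25 mod 7 = 4  ✓
C5: G = 19 is not in {23, 24, 14}  ✗
C6: values 1 < 5 < 16  ✓
C7: H = 9 = 9 (first disjunct)  ✓
C8: values 1 <= 5 <= 19  ✓
C9: H=9, D=16, G=19; 0 of them equal 6, not exactly one  ✗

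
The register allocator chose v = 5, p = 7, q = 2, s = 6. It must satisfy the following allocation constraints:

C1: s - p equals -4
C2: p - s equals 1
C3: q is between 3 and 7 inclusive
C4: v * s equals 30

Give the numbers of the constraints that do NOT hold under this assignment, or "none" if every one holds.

Constraints 1 and 3 are violated.

C1: s - p = 6 - 7 = -1, not -4  FAIL
C2: p - s = 7 - 6 = 1  OK
C3: q = 2 is outside [3, 7]  FAIL
C4: v * s = 5 * 6 = 30  OK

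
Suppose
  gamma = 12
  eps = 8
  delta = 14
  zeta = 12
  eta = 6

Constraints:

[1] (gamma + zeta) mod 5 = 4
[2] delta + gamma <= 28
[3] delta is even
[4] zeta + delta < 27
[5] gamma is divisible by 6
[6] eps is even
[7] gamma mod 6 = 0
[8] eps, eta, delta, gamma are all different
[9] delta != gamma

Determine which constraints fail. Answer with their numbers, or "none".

Yes — all constraints hold.

[1] gamma + zeta = 24; 24 mod 5 = 4 — holds.
[2] delta + gamma = 14 + 12 = 26; 26 ≤ 28 — holds.
[3] delta = 14 is even — holds.
[4] zeta + delta = 12 + 14 = 26; 26 < 27 — holds.
[5] 12 / 6 = 2, so 6 divides 12 — holds.
[6] eps = 8 is even — holds.
[7] 12 mod 6 = 0 — holds.
[8] values 8, 6, 14, 12 are pairwise distinct — holds.
[9] delta = 14, gamma = 12; distinct — holds.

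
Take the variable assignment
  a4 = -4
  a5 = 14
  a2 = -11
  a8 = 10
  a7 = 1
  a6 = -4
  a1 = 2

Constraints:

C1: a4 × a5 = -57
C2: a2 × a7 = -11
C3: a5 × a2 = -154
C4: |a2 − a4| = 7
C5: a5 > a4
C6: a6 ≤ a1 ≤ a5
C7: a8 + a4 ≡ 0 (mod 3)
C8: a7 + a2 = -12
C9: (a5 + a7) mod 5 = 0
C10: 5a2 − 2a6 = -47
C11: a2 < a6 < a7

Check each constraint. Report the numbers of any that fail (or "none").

Violated: 1 and 8.

C1: a4 × a5 = -4 × 14 = -56, not -57  false
C2: a2 × a7 = -11 × 1 = -11  true
C3: a5 × a2 = 14 × (-11) = -154  true
C4: |-11 − (-4)| = 7  true
C5: a5 = 14, a4 = -4; 14 > -4  true
C6: values -4 ≤ 2 ≤ 14  true
C7: a8 + a4 = 6; 6 mod 3 = 0  true
C8: a7 + a2 = 1 + (-11) = -10, not -12  false
C9: a5 + a7 = 15; 15 mod 5 = 0  true
C10: 5a2 − 2a6 = 5(-11) − 2(-4) = -47  true
C11: values -11 < -4 < 1  true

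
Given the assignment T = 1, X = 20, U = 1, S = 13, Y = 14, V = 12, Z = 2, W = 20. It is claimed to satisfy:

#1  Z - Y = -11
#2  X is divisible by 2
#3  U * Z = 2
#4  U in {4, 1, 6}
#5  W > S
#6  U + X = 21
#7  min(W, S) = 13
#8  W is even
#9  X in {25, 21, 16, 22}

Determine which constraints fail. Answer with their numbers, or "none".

Violated: 1 and 9.

#1 Z - Y = 2 - 14 = -12, not -11  false
#2 20 / 2 = 10, so 2 divides 20  true
#3 U * Z = 1 * 2 = 2  true
#4 U = 1 is in {4, 1, 6}  true
#5 W = 20, S = 13; 20 > 13  true
#6 U + X = 1 + 20 = 21  true
#7 min(20, 13) = 13  true
#8 W = 20 is even  true
#9 X = 20 is not in {25, 21, 16, 22}  false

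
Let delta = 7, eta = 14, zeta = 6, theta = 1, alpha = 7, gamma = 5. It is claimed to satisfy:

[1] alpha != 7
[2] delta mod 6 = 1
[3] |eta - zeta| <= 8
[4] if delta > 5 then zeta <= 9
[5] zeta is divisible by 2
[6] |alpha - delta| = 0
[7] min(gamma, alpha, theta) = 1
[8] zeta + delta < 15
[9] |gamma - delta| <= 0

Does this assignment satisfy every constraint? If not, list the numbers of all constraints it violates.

No — constraints 1 and 9 are not satisfied.

[1] alpha = 7, but 7 is required to differ — does not hold.
[2] 7 mod 6 = 1 — holds.
[3] |14 - 6| = 8; 8 ≤ 8 — holds.
[4] delta = 7 > 5, so we need zeta ≤ 9; zeta = 6 ≤ 9 — holds.
[5] 6 / 2 = 3, so 2 divides 6 — holds.
[6] |7 - 7| = 0 — holds.
[7] min(5, 7, 1) = 1 — holds.
[8] zeta + delta = 6 + 7 = 13; 13 < 15 — holds.
[9] |5 - 7| = 2; 2 > 0, exceeds bound 0 — does not hold.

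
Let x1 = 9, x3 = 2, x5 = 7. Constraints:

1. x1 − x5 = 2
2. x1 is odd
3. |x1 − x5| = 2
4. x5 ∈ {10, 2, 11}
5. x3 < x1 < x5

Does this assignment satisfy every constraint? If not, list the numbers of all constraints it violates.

Constraints 4, 5 do not hold.

1. x1 − x5 = 9 − 7 = 2 — holds.
2. x1 = 9 is odd — holds.
3. |9 − 7| = 2 — holds.
4. x5 = 7 is not in {10, 2, 11} — does not hold.
5. values 2, 9, 7; x1 = 9 is not < x5 = 7 — does not hold.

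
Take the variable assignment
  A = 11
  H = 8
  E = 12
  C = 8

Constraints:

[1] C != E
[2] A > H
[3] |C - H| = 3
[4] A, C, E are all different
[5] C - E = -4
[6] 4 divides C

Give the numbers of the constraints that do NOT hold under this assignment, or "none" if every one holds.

The assignment fails constraint 3.

[1] C = 8, E = 12; distinct — satisfied.
[2] A = 11, H = 8; 11 > 8 — satisfied.
[3] |8 - 8| = 0, not 3 — violated.
[4] values 11, 8, 12 are pairwise distinct — satisfied.
[5] C - E = 8 - 12 = -4 — satisfied.
[6] 8 / 4 = 2, so 4 divides 8 — satisfied.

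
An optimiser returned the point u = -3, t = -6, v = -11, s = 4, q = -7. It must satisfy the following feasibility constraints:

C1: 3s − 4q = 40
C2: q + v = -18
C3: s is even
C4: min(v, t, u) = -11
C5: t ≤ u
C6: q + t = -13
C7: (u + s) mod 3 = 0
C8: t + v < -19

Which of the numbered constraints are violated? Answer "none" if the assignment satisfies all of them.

Constraints 7 and 8 do not hold.

C1: 3s − 4q = 3(4) − 4(-7) = 40  holds
C2: q + v = -7 + (-11) = -18  holds
C3: s = 4 is even  holds
C4: min(-11, -6, -3) = -11  holds
C5: t = -6, u = -3; -6 ≤ -3  holds
C6: q + t = -7 + (-6) = -13  holds
C7: u + s = 1; 1 mod 3 = 1, not 0  fails
C8: t + v = -6 + (-11) = -17; -17 ≥ -19, bound -19 not met  fails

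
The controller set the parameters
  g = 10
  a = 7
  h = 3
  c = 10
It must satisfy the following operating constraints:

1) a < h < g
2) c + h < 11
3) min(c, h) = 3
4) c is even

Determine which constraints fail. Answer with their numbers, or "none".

The assignment fails constraints 1 and 2.

1) values 7, 3, 10; a = 7 is not < h = 3 — violated.
2) c + h = 10 + 3 = 13; 13 ≥ 11, bound 11 not met — violated.
3) min(10, 3) = 3 — satisfied.
4) c = 10 is even — satisfied.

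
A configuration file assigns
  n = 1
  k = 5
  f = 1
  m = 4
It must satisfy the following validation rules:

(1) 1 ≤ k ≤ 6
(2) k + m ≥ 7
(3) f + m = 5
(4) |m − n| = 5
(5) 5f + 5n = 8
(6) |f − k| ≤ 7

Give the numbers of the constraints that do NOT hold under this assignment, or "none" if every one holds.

Constraints 4, 5 are violated.

(1) k = 5 lies in [1, 6] — satisfied.
(2) k + m = 5 + 4 = 9; 9 ≥ 7 — satisfied.
(3) f + m = 1 + 4 = 5 — satisfied.
(4) |4 − 1| = 3, not 5 — violated.
(5) 5f + 5n = 5(1) + 5(1) = 10, not 8 — violated.
(6) |1 − 5| = 4; 4 ≤ 7 — satisfied.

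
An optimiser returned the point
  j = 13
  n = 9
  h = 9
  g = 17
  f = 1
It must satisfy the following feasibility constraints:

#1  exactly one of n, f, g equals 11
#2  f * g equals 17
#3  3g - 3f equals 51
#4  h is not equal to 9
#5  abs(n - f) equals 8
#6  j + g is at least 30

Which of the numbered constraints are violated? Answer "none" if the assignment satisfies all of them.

#1 n=9, f=1, g=17; 0 of them equal 11, not exactly one — fails.
#2 f * g = 1 * 17 = 17 — holds.
#3 3g - 3f = 3(17) - 3(1) = 48, not 51 — fails.
#4 h = 9, but 9 is required to differ — fails.
#5 abs(9 - 1) = 8 — holds.
#6 j + g = 13 + 17 = 30; 30 ≥ 30 — holds.

Constraints 1, 3, and 4 are violated.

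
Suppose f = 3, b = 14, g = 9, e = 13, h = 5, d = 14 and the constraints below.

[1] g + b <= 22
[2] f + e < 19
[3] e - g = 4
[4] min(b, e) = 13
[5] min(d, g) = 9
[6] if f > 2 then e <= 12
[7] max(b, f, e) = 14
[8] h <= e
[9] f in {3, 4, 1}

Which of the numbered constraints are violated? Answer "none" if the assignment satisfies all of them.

[1] g + b = 9 + 14 = 23; 23 > 22, bound 22 not met — fails.
[2] f + e = 3 + 13 = 16; 16 < 19 — holds.
[3] e - g = 13 - 9 = 4 — holds.
[4] min(14, 13) = 13 — holds.
[5] min(14, 9) = 9 — holds.
[6] f = 3 > 2, so we need e ≤ 12; but e = 13 > 12 — fails.
[7] max(14, 3, 13) = 14 — holds.
[8] h = 5, e = 13; 5 ≤ 13 — holds.
[9] f = 3 is in {3, 4, 1} — holds.

Constraints 1 and 6 are violated.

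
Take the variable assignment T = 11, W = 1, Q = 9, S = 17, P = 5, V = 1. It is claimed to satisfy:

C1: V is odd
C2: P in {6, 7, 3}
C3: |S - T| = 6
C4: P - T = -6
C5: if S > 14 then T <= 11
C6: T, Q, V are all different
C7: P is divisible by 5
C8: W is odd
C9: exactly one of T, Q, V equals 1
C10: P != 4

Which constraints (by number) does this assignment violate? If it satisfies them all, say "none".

C1: V = 1 is odd — holds.
C2: P = 5 is not in {6, 7, 3} — does not hold.
C3: |17 - 11| = 6 — holds.
C4: P - T = 5 - 11 = -6 — holds.
C5: S = 17 > 14, so we need T ≤ 11; T = 11 ≤ 11 — holds.
C6: values 11, 9, 1 are pairwise distinct — holds.
C7: 5 / 5 = 1, so 5 divides 5 — holds.
C8: W = 1 is odd — holds.
C9: T=11, Q=9, V=1; 1 of them equals 1 — holds.
C10: P = 5, and 5 ≠ 4 — holds.

The assignment fails constraint 2.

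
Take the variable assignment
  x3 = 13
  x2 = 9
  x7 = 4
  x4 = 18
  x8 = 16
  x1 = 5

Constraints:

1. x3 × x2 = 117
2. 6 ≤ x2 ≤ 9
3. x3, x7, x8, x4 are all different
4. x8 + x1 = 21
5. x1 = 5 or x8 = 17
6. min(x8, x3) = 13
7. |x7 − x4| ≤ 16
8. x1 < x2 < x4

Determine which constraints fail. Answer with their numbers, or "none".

All constraints are satisfied.

1. x3 × x2 = 13 × 9 = 117  ✓
2. x2 = 9 lies in [6, 9]  ✓
3. values 13, 4, 16, 18 are pairwise distinct  ✓
4. x8 + x1 = 16 + 5 = 21  ✓
5. x1 = 5 = 5 (first disjunct)  ✓
6. min(16, 13) = 13  ✓
7. |4 − 18| = 14; 14 ≤ 16  ✓
8. values 5 < 9 < 18  ✓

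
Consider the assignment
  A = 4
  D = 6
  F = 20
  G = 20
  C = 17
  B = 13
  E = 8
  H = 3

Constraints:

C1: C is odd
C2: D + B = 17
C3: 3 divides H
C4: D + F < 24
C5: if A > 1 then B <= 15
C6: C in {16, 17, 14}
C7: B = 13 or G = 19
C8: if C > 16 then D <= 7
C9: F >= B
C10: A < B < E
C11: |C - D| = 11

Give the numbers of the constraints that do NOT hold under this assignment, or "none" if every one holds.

C1: C = 17 is odd — satisfied.
C2: D + B = 6 + 13 = 19, not 17 — violated.
C3: 3 / 3 = 1, so 3 divides 3 — satisfied.
C4: D + F = 6 + 20 = 26; 26 ≥ 24, bound 24 not met — violated.
C5: A = 4 > 1, so we need B ≤ 15; B = 13 ≤ 15 — satisfied.
C6: C = 17 is in {16, 17, 14} — satisfied.
C7: B = 13 = 13 (first disjunct) — satisfied.
C8: C = 17 > 16, so we need D ≤ 7; D = 6 ≤ 7 — satisfied.
C9: F = 20, B = 13; 20 ≥ 13 — satisfied.
C10: values 4, 13, 8; B = 13 is not < E = 8 — violated.
C11: |17 - 6| = 11 — satisfied.

Constraints 2, 4, 10 are violated.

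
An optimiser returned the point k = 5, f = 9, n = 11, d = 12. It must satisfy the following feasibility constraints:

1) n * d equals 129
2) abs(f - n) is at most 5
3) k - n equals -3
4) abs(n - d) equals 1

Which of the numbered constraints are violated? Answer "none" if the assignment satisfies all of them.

No — constraints 1, 3 are not satisfied.

1) n * d = 11 * 12 = 132, not 129  no
2) abs(9 - 11) = 2; 2 ≤ 5  yes
3) k - n = 5 - 11 = -6, not -3  no
4) abs(11 - 12) = 1  yes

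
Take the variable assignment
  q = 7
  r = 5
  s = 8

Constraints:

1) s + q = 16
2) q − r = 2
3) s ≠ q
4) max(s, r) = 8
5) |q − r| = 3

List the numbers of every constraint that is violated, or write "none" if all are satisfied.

1) s + q = 8 + 7 = 15, not 16 — violated.
2) q − r = 7 − 5 = 2 — satisfied.
3) s = 8, q = 7; distinct — satisfied.
4) max(8, 5) = 8 — satisfied.
5) |7 − 5| = 2, not 3 — violated.

Constraints 1, 5 do not hold.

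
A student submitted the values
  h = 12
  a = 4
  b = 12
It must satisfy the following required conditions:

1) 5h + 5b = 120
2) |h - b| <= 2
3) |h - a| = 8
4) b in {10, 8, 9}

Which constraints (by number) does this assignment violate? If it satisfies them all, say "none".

Constraint 4 does not hold.

1) 5h + 5b = 5(12) + 5(12) = 120  holds
2) |12 - 12| = 0; 0 ≤ 2  holds
3) |12 - 4| = 8  holds
4) b = 12 is not in {10, 8, 9}  fails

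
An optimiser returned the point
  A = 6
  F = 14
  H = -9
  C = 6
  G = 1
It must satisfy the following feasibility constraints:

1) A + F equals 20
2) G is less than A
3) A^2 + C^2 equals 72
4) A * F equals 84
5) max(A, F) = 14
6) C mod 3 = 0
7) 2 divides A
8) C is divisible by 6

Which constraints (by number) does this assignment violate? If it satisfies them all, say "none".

Yes — all constraints hold.

1) A + F = 6 + 14 = 20  ✔
2) G = 1, A = 6; 1 < 6  ✔
3) A^2 + C^2 = 6^2 + 6^2 = 36 + 36 = 72  ✔
4) A * F = 6 * 14 = 84  ✔
5) max(6, 14) = 14  ✔
6) 6 mod 3 = 0  ✔
7) 6 / 2 = 3, so 2 divides 6  ✔
8) 6 / 6 = 1, so 6 divides 6  ✔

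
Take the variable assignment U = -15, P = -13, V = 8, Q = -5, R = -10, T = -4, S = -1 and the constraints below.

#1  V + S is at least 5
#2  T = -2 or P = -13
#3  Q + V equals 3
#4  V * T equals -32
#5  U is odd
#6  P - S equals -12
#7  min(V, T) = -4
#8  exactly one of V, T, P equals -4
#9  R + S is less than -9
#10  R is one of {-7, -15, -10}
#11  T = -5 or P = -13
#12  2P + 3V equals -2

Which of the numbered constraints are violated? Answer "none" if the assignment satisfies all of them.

None — every constraint holds.

#1 V + S = 8 + (-1) = 7; 7 ≥ 5  ✔
#2 T = -4 ≠ -2, but P = -13 = -13 (second disjunct)  ✔
#3 Q + V = -5 + 8 = 3  ✔
#4 V * T = 8 * (-4) = -32  ✔
#5 U = -15 is odd  ✔
#6 P - S = -13 - (-1) = -12  ✔
#7 min(8, -4) = -4  ✔
#8 V=8, T=-4, P=-13; 1 of them equals -4  ✔
#9 R + S = -10 + (-1) = -11; -11 < -9  ✔
#10 R = -10 is in {-7, -15, -10}  ✔
#11 T = -4 ≠ -5, but P = -13 = -13 (second disjunct)  ✔
#12 2P + 3V = 2(-13) + 3(8) = -2  ✔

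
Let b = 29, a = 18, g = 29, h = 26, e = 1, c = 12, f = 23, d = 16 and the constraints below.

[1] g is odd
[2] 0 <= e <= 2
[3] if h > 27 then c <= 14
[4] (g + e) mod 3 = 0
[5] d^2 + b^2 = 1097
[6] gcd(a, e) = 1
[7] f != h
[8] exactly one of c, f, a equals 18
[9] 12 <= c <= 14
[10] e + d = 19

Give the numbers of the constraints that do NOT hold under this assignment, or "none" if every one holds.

Violated: 10.

[1] g = 29 is odd — holds.
[2] e = 1 lies in [0, 2] — holds.
[3] h = 26, not > 27; antecedent false, conditional vacuously true — holds.
[4] g + e = 30; 30 mod 3 = 0 — holds.
[5] d^2 + b^2 = 16^2 + 29^2 = 256 + 841 = 1097 — holds.
[6] gcd(18, 1) = 1 — holds.
[7] f = 23, h = 26; distinct — holds.
[8] c=12, f=23, a=18; 1 of them equals 18 — holds.
[9] c = 12 lies in [12, 14] — holds.
[10] e + d = 1 + 16 = 17, not 19 — does not hold.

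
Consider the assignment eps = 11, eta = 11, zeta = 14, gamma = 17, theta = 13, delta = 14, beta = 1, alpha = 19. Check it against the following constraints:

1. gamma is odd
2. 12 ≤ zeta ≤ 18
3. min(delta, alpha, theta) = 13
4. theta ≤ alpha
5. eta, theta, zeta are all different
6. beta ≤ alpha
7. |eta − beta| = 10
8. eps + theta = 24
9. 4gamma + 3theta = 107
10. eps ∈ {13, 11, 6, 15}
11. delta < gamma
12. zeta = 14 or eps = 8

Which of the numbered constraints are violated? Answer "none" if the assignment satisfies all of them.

The assignment satisfies every constraint.

1. gamma = 17 is odd  yes
2. zeta = 14 lies in [12, 18]  yes
3. min(14, 19, 13) = 13  yes
4. theta = 13, alpha = 19; 13 ≤ 19  yes
5. values 11, 13, 14 are pairwise distinct  yes
6. beta = 1, alpha = 19; 1 ≤ 19  yes
7. |11 − 1| = 10  yes
8. eps + theta = 11 + 13 = 24  yes
9. 4gamma + 3theta = 4(17) + 3(13) = 107  yes
10. eps = 11 is in {13, 11, 6, 15}  yes
11. delta = 14, gamma = 17; 14 < 17  yes
12. zeta = 14 = 14 (first disjunct)  yes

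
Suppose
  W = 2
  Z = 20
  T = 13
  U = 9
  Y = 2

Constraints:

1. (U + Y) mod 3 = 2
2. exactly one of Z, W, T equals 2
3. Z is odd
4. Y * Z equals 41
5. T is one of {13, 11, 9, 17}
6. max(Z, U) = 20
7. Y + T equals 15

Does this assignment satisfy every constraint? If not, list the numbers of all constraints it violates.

1. U + Y = 11; 11 mod 3 = 2 — holds.
2. Z=20, W=2, T=13; 1 of them equals 2 — holds.
3. Z = 20 is even — fails.
4. Y * Z = 2 * 20 = 40, not 41 — fails.
5. T = 13 is in {13, 11, 9, 17} — holds.
6. max(20, 9) = 20 — holds.
7. Y + T = 2 + 13 = 15 — holds.

The assignment fails constraints 3, 4.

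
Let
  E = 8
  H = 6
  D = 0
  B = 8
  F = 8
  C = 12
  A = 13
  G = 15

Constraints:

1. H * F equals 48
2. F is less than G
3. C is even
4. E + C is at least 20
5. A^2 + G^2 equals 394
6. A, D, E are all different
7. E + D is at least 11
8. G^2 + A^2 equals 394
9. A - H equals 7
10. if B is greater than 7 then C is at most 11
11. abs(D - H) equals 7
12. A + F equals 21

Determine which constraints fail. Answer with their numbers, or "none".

Constraints 7, 10, and 11 do not hold.

1. H * F = 6 * 8 = 48 — holds.
2. F = 8, G = 15; 8 < 15 — holds.
3. C = 12 is even — holds.
4. E + C = 8 + 12 = 20; 20 ≥ 20 — holds.
5. A^2 + G^2 = 13^2 + 15^2 = 169 + 225 = 394 — holds.
6. values 13, 0, 8 are pairwise distinct — holds.
7. E + D = 8 + 0 = 8; 8 < 11, bound 11 not met — fails.
8. G^2 + A^2 = 15^2 + 13^2 = 225 + 169 = 394 — holds.
9. A - H = 13 - 6 = 7 — holds.
10. B = 8 > 7, so we need C ≤ 11; but C = 12 > 11 — fails.
11. abs(0 - 6) = 6, not 7 — fails.
12. A + F = 13 + 8 = 21 — holds.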